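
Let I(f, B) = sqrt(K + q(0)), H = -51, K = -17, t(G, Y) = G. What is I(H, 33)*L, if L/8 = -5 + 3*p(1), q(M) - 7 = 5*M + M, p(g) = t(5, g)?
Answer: 80*I*sqrt(10) ≈ 252.98*I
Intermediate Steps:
p(g) = 5
q(M) = 7 + 6*M (q(M) = 7 + (5*M + M) = 7 + 6*M)
L = 80 (L = 8*(-5 + 3*5) = 8*(-5 + 15) = 8*10 = 80)
I(f, B) = I*sqrt(10) (I(f, B) = sqrt(-17 + (7 + 6*0)) = sqrt(-17 + (7 + 0)) = sqrt(-17 + 7) = sqrt(-10) = I*sqrt(10))
I(H, 33)*L = (I*sqrt(10))*80 = 80*I*sqrt(10)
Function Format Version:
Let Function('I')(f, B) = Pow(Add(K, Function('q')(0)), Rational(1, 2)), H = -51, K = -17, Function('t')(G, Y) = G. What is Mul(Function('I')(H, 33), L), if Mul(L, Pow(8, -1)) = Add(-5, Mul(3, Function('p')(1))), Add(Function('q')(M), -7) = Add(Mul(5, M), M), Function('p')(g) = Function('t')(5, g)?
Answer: Mul(80, I, Pow(10, Rational(1, 2))) ≈ Mul(252.98, I)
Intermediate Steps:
Function('p')(g) = 5
Function('q')(M) = Add(7, Mul(6, M)) (Function('q')(M) = Add(7, Add(Mul(5, M), M)) = Add(7, Mul(6, M)))
L = 80 (L = Mul(8, Add(-5, Mul(3, 5))) = Mul(8, Add(-5, 15)) = Mul(8, 10) = 80)
Function('I')(f, B) = Mul(I, Pow(10, Rational(1, 2))) (Function('I')(f, B) = Pow(Add(-17, Add(7, Mul(6, 0))), Rational(1, 2)) = Pow(Add(-17, Add(7, 0)), Rational(1, 2)) = Pow(Add(-17, 7), Rational(1, 2)) = Pow(-10, Rational(1, 2)) = Mul(I, Pow(10, Rational(1, 2))))
Mul(Function('I')(H, 33), L) = Mul(Mul(I, Pow(10, Rational(1, 2))), 80) = Mul(80, I, Pow(10, Rational(1, 2)))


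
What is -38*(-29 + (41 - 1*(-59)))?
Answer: -2698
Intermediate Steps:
-38*(-29 + (41 - 1*(-59))) = -38*(-29 + (41 + 59)) = -38*(-29 + 100) = -38*71 = -2698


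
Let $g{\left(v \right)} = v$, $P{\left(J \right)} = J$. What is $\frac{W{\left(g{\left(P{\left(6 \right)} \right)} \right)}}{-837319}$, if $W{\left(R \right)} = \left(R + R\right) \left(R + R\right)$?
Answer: $- \frac{144}{837319} \approx -0.00017198$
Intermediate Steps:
$W{\left(R \right)} = 4 R^{2}$ ($W{\left(R \right)} = 2 R 2 R = 4 R^{2}$)
$\frac{W{\left(g{\left(P{\left(6 \right)} \right)} \right)}}{-837319} = \frac{4 \cdot 6^{2}}{-837319} = 4 \cdot 36 \left(- \frac{1}{837319}\right) = 144 \left(- \frac{1}{837319}\right) = - \frac{144}{837319}$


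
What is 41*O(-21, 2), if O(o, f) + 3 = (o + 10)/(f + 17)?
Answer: -2788/19 ≈ -146.74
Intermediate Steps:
O(o, f) = -3 + (10 + o)/(17 + f) (O(o, f) = -3 + (o + 10)/(f + 17) = -3 + (10 + o)/(17 + f))
41*O(-21, 2) = 41*((-41 - 21 - 3*2)/(17 + 2)) = 41*((-41 - 21 - 6)/19) = 41*((1/19)*(-68)) = 41*(-68/19) = -2788/19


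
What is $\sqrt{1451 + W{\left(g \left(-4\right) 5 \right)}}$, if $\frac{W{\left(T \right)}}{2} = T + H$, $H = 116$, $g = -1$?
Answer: $\sqrt{1723} \approx 41.509$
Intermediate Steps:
$W{\left(T \right)} = 232 + 2 T$ ($W{\left(T \right)} = 2 \left(T + 116\right) = 2 \left(116 + T\right) = 232 + 2 T$)
$\sqrt{1451 + W{\left(g \left(-4\right) 5 \right)}} = \sqrt{1451 + \left(232 + 2 \left(-1\right) \left(-4\right) 5\right)} = \sqrt{1451 + \left(232 + 2 \cdot 4 \cdot 5\right)} = \sqrt{1451 + \left(232 + 2 \cdot 20\right)} = \sqrt{1451 + \left(232 + 40\right)} = \sqrt{1451 + 272} = \sqrt{1723}$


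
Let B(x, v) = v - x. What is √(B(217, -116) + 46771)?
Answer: √46438 ≈ 215.49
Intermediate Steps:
√(B(217, -116) + 46771) = √((-116 - 1*217) + 46771) = √((-116 - 217) + 46771) = √(-333 + 46771) = √46438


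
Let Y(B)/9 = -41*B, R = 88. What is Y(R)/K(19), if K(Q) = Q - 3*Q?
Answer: 16236/19 ≈ 854.53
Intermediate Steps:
K(Q) = -2*Q
Y(B) = -369*B (Y(B) = 9*(-41*B) = -369*B)
Y(R)/K(19) = (-369*88)/((-2*19)) = -32472/(-38) = -32472*(-1/38) = 16236/19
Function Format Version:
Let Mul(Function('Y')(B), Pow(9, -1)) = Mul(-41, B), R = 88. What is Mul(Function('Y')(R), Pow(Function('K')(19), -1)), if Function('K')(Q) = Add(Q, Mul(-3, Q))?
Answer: Rational(16236, 19) ≈ 854.53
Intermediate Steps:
Function('K')(Q) = Mul(-2, Q)
Function('Y')(B) = Mul(-369, B) (Function('Y')(B) = Mul(9, Mul(-41, B)) = Mul(-369, B))
Mul(Function('Y')(R), Pow(Function('K')(19), -1)) = Mul(Mul(-369, 88), Pow(Mul(-2, 19), -1)) = Mul(-32472, Pow(-38, -1)) = Mul(-32472, Rational(-1, 38)) = Rational(16236, 19)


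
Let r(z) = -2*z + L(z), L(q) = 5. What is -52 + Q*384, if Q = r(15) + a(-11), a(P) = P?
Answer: -13876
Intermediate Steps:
r(z) = 5 - 2*z (r(z) = -2*z + 5 = 5 - 2*z)
Q = -36 (Q = (5 - 2*15) - 11 = (5 - 30) - 11 = -25 - 11 = -36)
-52 + Q*384 = -52 - 36*384 = -52 - 13824 = -13876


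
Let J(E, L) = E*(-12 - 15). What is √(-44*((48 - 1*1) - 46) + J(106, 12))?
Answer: I*√2906 ≈ 53.907*I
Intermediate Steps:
J(E, L) = -27*E (J(E, L) = E*(-27) = -27*E)
√(-44*((48 - 1*1) - 46) + J(106, 12)) = √(-44*((48 - 1*1) - 46) - 27*106) = √(-44*((48 - 1) - 46) - 2862) = √(-44*(47 - 46) - 2862) = √(-44*1 - 2862) = √(-44 - 2862) = √(-2906) = I*√2906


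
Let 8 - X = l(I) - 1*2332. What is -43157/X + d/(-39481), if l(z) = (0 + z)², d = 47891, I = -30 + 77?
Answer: -1710155238/5172011 ≈ -330.66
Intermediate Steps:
I = 47
l(z) = z²
X = 131 (X = 8 - (47² - 1*2332) = 8 - (2209 - 2332) = 8 - 1*(-123) = 8 + 123 = 131)
-43157/X + d/(-39481) = -43157/131 + 47891/(-39481) = -43157*1/131 + 47891*(-1/39481) = -43157/131 - 47891/39481 = -1710155238/5172011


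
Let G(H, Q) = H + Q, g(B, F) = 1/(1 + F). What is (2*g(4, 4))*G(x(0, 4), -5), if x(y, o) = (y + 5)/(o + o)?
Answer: -7/4 ≈ -1.7500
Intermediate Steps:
x(y, o) = (5 + y)/(2*o) (x(y, o) = (5 + y)/((2*o)) = (5 + y)*(1/(2*o)) = (5 + y)/(2*o))
(2*g(4, 4))*G(x(0, 4), -5) = (2/(1 + 4))*((1/2)*(5 + 0)/4 - 5) = (2/5)*((1/2)*(1/4)*5 - 5) = (2*(1/5))*(5/8 - 5) = (2/5)*(-35/8) = -7/4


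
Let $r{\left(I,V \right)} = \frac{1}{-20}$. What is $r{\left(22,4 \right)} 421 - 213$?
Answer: $- \frac{4681}{20} \approx -234.05$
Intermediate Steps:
$r{\left(I,V \right)} = - \frac{1}{20}$
$r{\left(22,4 \right)} 421 - 213 = \left(- \frac{1}{20}\right) 421 - 213 = - \frac{421}{20} - 213 = - \frac{4681}{20}$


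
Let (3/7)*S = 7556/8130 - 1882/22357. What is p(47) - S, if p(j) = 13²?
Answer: 45539070023/272643615 ≈ 167.03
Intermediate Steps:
p(j) = 169
S = 537700912/272643615 (S = 7*(7556/8130 - 1882/22357)/3 = 7*(7556*(1/8130) - 1882*1/22357)/3 = 7*(3778/4065 - 1882/22357)/3 = (7/3)*(76814416/90881205) = 537700912/272643615 ≈ 1.9722)
p(47) - S = 169 - 1*537700912/272643615 = 169 - 537700912/272643615 = 45539070023/272643615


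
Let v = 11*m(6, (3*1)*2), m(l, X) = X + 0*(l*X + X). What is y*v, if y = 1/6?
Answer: 11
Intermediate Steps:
m(l, X) = X (m(l, X) = X + 0*(X*l + X) = X + 0*(X + X*l) = X + 0 = X)
v = 66 (v = 11*((3*1)*2) = 11*(3*2) = 11*6 = 66)
y = ⅙ ≈ 0.16667
y*v = (⅙)*66 = 11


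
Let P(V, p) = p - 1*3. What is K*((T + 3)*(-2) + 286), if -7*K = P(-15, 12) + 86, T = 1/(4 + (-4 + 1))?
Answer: -26410/7 ≈ -3772.9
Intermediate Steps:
P(V, p) = -3 + p (P(V, p) = p - 3 = -3 + p)
T = 1 (T = 1/(4 - 3) = 1/1 = 1)
K = -95/7 (K = -((-3 + 12) + 86)/7 = -(9 + 86)/7 = -⅐*95 = -95/7 ≈ -13.571)
K*((T + 3)*(-2) + 286) = -95*((1 + 3)*(-2) + 286)/7 = -95*(4*(-2) + 286)/7 = -95*(-8 + 286)/7 = -95/7*278 = -26410/7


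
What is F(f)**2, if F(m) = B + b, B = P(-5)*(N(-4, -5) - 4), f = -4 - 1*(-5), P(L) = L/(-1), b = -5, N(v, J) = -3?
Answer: 1600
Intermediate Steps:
P(L) = -L (P(L) = L*(-1) = -L)
f = 1 (f = -4 + 5 = 1)
B = -35 (B = (-1*(-5))*(-3 - 4) = 5*(-7) = -35)
F(m) = -40 (F(m) = -35 - 5 = -40)
F(f)**2 = (-40)**2 = 1600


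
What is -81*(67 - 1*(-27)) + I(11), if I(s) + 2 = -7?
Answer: -7623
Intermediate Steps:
I(s) = -9 (I(s) = -2 - 7 = -9)
-81*(67 - 1*(-27)) + I(11) = -81*(67 - 1*(-27)) - 9 = -81*(67 + 27) - 9 = -81*94 - 9 = -7614 - 9 = -7623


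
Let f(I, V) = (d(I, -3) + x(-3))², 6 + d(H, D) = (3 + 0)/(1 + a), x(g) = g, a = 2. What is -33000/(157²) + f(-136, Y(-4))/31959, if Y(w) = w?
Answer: -1053069464/787757391 ≈ -1.3368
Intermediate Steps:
d(H, D) = -5 (d(H, D) = -6 + (3 + 0)/(1 + 2) = -6 + 3/3 = -6 + 3*(⅓) = -6 + 1 = -5)
f(I, V) = 64 (f(I, V) = (-5 - 3)² = (-8)² = 64)
-33000/(157²) + f(-136, Y(-4))/31959 = -33000/(157²) + 64/31959 = -33000/24649 + 64*(1/31959) = -33000*1/24649 + 64/31959 = -33000/24649 + 64/31959 = -1053069464/787757391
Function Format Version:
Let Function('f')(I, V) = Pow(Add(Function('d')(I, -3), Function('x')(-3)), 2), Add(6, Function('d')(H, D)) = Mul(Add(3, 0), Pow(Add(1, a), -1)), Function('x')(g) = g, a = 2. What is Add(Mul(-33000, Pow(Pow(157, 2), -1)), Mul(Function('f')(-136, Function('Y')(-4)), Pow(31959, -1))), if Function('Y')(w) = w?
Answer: Rational(-1053069464, 787757391) ≈ -1.3368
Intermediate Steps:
Function('d')(H, D) = -5 (Function('d')(H, D) = Add(-6, Mul(Add(3, 0), Pow(Add(1, 2), -1))) = Add(-6, Mul(3, Pow(3, -1))) = Add(-6, Mul(3, Rational(1, 3))) = Add(-6, 1) = -5)
Function('f')(I, V) = 64 (Function('f')(I, V) = Pow(Add(-5, -3), 2) = Pow(-8, 2) = 64)
Add(Mul(-33000, Pow(Pow(157, 2), -1)), Mul(Function('f')(-136, Function('Y')(-4)), Pow(31959, -1))) = Add(Mul(-33000, Pow(Pow(157, 2), -1)), Mul(64, Pow(31959, -1))) = Add(Mul(-33000, Pow(24649, -1)), Mul(64, Rational(1, 31959))) = Add(Mul(-33000, Rational(1, 24649)), Rational(64, 31959)) = Add(Rational(-33000, 24649), Rational(64, 31959)) = Rational(-1053069464, 787757391)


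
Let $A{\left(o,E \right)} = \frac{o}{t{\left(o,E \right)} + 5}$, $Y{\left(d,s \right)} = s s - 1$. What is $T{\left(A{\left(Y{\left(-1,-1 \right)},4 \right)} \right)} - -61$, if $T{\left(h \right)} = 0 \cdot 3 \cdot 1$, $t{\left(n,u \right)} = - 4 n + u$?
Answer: $61$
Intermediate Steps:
$Y{\left(d,s \right)} = -1 + s^{2}$ ($Y{\left(d,s \right)} = s^{2} - 1 = -1 + s^{2}$)
$t{\left(n,u \right)} = u - 4 n$
$A{\left(o,E \right)} = \frac{o}{5 + E - 4 o}$ ($A{\left(o,E \right)} = \frac{o}{\left(E - 4 o\right) + 5} = \frac{o}{5 + E - 4 o}$)
$T{\left(h \right)} = 0$ ($T{\left(h \right)} = 0 \cdot 1 = 0$)
$T{\left(A{\left(Y{\left(-1,-1 \right)},4 \right)} \right)} - -61 = 0 - -61 = 0 + 61 = 61$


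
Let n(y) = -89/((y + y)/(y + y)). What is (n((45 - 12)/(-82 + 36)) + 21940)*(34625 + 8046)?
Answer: 932404021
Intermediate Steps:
n(y) = -89 (n(y) = -89/((2*y)/((2*y))) = -89/((2*y)*(1/(2*y))) = -89/1 = -89*1 = -89)
(n((45 - 12)/(-82 + 36)) + 21940)*(34625 + 8046) = (-89 + 21940)*(34625 + 8046) = 21851*42671 = 932404021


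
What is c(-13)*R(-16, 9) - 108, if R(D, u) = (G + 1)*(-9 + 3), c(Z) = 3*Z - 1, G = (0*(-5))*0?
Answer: 132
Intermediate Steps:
G = 0 (G = 0*0 = 0)
c(Z) = -1 + 3*Z
R(D, u) = -6 (R(D, u) = (0 + 1)*(-9 + 3) = 1*(-6) = -6)
c(-13)*R(-16, 9) - 108 = (-1 + 3*(-13))*(-6) - 108 = (-1 - 39)*(-6) - 108 = -40*(-6) - 108 = 240 - 108 = 132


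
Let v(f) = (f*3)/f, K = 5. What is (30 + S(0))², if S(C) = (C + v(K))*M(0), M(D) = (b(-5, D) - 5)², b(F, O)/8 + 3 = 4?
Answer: 3249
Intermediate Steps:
b(F, O) = 8 (b(F, O) = -24 + 8*4 = -24 + 32 = 8)
M(D) = 9 (M(D) = (8 - 5)² = 3² = 9)
v(f) = 3 (v(f) = (3*f)/f = 3)
S(C) = 27 + 9*C (S(C) = (C + 3)*9 = (3 + C)*9 = 27 + 9*C)
(30 + S(0))² = (30 + (27 + 9*0))² = (30 + (27 + 0))² = (30 + 27)² = 57² = 3249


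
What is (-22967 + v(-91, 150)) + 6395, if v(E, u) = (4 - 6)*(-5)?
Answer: -16562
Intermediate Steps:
v(E, u) = 10 (v(E, u) = -2*(-5) = 10)
(-22967 + v(-91, 150)) + 6395 = (-22967 + 10) + 6395 = -22957 + 6395 = -16562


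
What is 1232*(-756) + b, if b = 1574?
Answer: -929818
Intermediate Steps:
1232*(-756) + b = 1232*(-756) + 1574 = -931392 + 1574 = -929818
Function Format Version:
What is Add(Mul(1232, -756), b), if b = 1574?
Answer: -929818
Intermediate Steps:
Add(Mul(1232, -756), b) = Add(Mul(1232, -756), 1574) = Add(-931392, 1574) = -929818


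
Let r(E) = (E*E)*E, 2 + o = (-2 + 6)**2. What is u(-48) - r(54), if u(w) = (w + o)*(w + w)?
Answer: -154200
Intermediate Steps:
o = 14 (o = -2 + (-2 + 6)**2 = -2 + 4**2 = -2 + 16 = 14)
r(E) = E**3 (r(E) = E**2*E = E**3)
u(w) = 2*w*(14 + w) (u(w) = (w + 14)*(w + w) = (14 + w)*(2*w) = 2*w*(14 + w))
u(-48) - r(54) = 2*(-48)*(14 - 48) - 1*54**3 = 2*(-48)*(-34) - 1*157464 = 3264 - 157464 = -154200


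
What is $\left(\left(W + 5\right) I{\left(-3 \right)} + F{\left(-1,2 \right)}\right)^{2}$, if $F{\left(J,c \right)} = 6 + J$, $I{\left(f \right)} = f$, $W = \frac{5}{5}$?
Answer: $169$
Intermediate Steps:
$W = 1$ ($W = 5 \cdot \frac{1}{5} = 1$)
$\left(\left(W + 5\right) I{\left(-3 \right)} + F{\left(-1,2 \right)}\right)^{2} = \left(\left(1 + 5\right) \left(-3\right) + \left(6 - 1\right)\right)^{2} = \left(6 \left(-3\right) + 5\right)^{2} = \left(-18 + 5\right)^{2} = \left(-13\right)^{2} = 169$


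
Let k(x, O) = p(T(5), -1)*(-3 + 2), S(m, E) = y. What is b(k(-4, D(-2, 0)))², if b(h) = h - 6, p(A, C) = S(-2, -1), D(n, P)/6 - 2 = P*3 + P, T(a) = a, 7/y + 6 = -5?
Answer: 3481/121 ≈ 28.769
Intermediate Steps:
y = -7/11 (y = 7/(-6 - 5) = 7/(-11) = 7*(-1/11) = -7/11 ≈ -0.63636)
S(m, E) = -7/11
D(n, P) = 12 + 24*P (D(n, P) = 12 + 6*(P*3 + P) = 12 + 6*(3*P + P) = 12 + 6*(4*P) = 12 + 24*P)
p(A, C) = -7/11
k(x, O) = 7/11 (k(x, O) = -7*(-3 + 2)/11 = -7/11*(-1) = 7/11)
b(h) = -6 + h
b(k(-4, D(-2, 0)))² = (-6 + 7/11)² = (-59/11)² = 3481/121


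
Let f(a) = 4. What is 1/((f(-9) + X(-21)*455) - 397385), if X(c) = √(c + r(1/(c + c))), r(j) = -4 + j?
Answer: -2384286/947501038291 - 65*I*√44142/947501038291 ≈ -2.5164e-6 - 1.4413e-8*I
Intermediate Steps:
X(c) = √(-4 + c + 1/(2*c)) (X(c) = √(c + (-4 + 1/(c + c))) = √(c + (-4 + 1/(2*c))) = √(-4 + c + 1/(2*c)))
1/((f(-9) + X(-21)*455) - 397385) = 1/((4 + (√(-16 + 2/(-21) + 4*(-21))/2)*455) - 397385) = 1/((4 + (√(-16 + 2*(-1/21) - 84)/2)*455) - 397385) = 1/((4 + (√(-16 - 2/21 - 84)/2)*455) - 397385) = 1/((4 + (√(-2102/21)/2)*455) - 397385) = 1/((4 + ((I*√44142/21)/2)*455) - 397385) = 1/((4 + (I*√44142/42)*455) - 397385) = 1/((4 + 65*I*√44142/6) - 397385) = 1/(-397381 + 65*I*√44142/6)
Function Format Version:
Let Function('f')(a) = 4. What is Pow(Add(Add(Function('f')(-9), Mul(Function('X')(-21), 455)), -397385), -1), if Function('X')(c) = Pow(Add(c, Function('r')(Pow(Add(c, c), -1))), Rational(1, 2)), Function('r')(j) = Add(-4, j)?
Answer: Add(Rational(-2384286, 947501038291), Mul(Rational(-65, 947501038291), I, Pow(44142, Rational(1, 2)))) ≈ Add(-2.5164e-6, Mul(-1.4413e-8, I))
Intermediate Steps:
Function('X')(c) = Pow(Add(-4, c, Mul(Rational(1, 2), Pow(c, -1))), Rational(1, 2)) (Function('X')(c) = Pow(Add(c, Add(-4, Pow(Add(c, c), -1))), Rational(1, 2)) = Pow(Add(c, Add(-4, Pow(Mul(2, c), -1))), Rational(1, 2)) = Pow(Add(c, Add(-4, Mul(Rational(1, 2), Pow(c, -1)))), Rational(1, 2)) = Pow(Add(-4, c, Mul(Rational(1, 2), Pow(c, -1))), Rational(1, 2)))
Pow(Add(Add(Function('f')(-9), Mul(Function('X')(-21), 455)), -397385), -1) = Pow(Add(Add(4, Mul(Mul(Rational(1, 2), Pow(Add(-16, Mul(2, Pow(-21, -1)), Mul(4, -21)), Rational(1, 2))), 455)), -397385), -1) = Pow(Add(Add(4, Mul(Mul(Rational(1, 2), Pow(Add(-16, Mul(2, Rational(-1, 21)), -84), Rational(1, 2))), 455)), -397385), -1) = Pow(Add(Add(4, Mul(Mul(Rational(1, 2), Pow(Add(-16, Rational(-2, 21), -84), Rational(1, 2))), 455)), -397385), -1) = Pow(Add(Add(4, Mul(Mul(Rational(1, 2), Pow(Rational(-2102, 21), Rational(1, 2))), 455)), -397385), -1) = Pow(Add(Add(4, Mul(Mul(Rational(1, 2), Mul(Rational(1, 21), I, Pow(44142, Rational(1, 2)))), 455)), -397385), -1) = Pow(Add(Add(4, Mul(Mul(Rational(1, 42), I, Pow(44142, Rational(1, 2))), 455)), -397385), -1) = Pow(Add(Add(4, Mul(Rational(65, 6), I, Pow(44142, Rational(1, 2)))), -397385), -1) = Pow(Add(-397381, Mul(Rational(65, 6), I, Pow(44142, Rational(1, 2)))), -1)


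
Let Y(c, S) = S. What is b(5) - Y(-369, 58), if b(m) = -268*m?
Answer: -1398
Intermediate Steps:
b(5) - Y(-369, 58) = -268*5 - 1*58 = -1340 - 58 = -1398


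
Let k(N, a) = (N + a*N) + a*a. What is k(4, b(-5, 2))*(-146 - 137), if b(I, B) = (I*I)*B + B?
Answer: -825228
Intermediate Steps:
b(I, B) = B + B*I**2 (b(I, B) = I**2*B + B = B*I**2 + B = B + B*I**2)
k(N, a) = N + a**2 + N*a (k(N, a) = (N + N*a) + a**2 = N + a**2 + N*a)
k(4, b(-5, 2))*(-146 - 137) = (4 + (2*(1 + (-5)**2))**2 + 4*(2*(1 + (-5)**2)))*(-146 - 137) = (4 + (2*(1 + 25))**2 + 4*(2*(1 + 25)))*(-283) = (4 + (2*26)**2 + 4*(2*26))*(-283) = (4 + 52**2 + 4*52)*(-283) = (4 + 2704 + 208)*(-283) = 2916*(-283) = -825228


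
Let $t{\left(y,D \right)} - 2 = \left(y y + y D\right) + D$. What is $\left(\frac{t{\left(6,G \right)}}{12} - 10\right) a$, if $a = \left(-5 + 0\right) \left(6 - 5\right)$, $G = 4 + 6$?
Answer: $5$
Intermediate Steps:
$G = 10$
$t{\left(y,D \right)} = 2 + D + y^{2} + D y$ ($t{\left(y,D \right)} = 2 + \left(\left(y y + y D\right) + D\right) = 2 + \left(\left(y^{2} + D y\right) + D\right) = 2 + \left(D + y^{2} + D y\right) = 2 + D + y^{2} + D y$)
$a = -5$ ($a = \left(-5\right) 1 = -5$)
$\left(\frac{t{\left(6,G \right)}}{12} - 10\right) a = \left(\frac{2 + 10 + 6^{2} + 10 \cdot 6}{12} - 10\right) \left(-5\right) = \left(\left(2 + 10 + 36 + 60\right) \frac{1}{12} - 10\right) \left(-5\right) = \left(108 \cdot \frac{1}{12} - 10\right) \left(-5\right) = \left(9 - 10\right) \left(-5\right) = \left(-1\right) \left(-5\right) = 5$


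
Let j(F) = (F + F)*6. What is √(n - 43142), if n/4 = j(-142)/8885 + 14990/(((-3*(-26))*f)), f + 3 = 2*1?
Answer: I*√5272568169834810/346515 ≈ 209.55*I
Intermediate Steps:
f = -1 (f = -3 + 2*1 = -3 + 2 = -1)
j(F) = 12*F (j(F) = (2*F)*6 = 12*F)
n = -266638124/346515 (n = 4*((12*(-142))/8885 + 14990/((-3*(-26)*(-1)))) = 4*(-1704*1/8885 + 14990/((78*(-1)))) = 4*(-1704/8885 + 14990/(-78)) = 4*(-1704/8885 + 14990*(-1/78)) = 4*(-1704/8885 - 7495/39) = 4*(-66659531/346515) = -266638124/346515 ≈ -769.49)
√(n - 43142) = √(-266638124/346515 - 43142) = √(-15215988254/346515) = I*√5272568169834810/346515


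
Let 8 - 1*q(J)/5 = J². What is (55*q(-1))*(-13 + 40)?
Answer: 51975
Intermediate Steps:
q(J) = 40 - 5*J²
(55*q(-1))*(-13 + 40) = (55*(40 - 5*(-1)²))*(-13 + 40) = (55*(40 - 5*1))*27 = (55*(40 - 5))*27 = (55*35)*27 = 1925*27 = 51975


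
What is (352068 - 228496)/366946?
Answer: 61786/183473 ≈ 0.33676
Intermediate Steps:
(352068 - 228496)/366946 = 123572*(1/366946) = 61786/183473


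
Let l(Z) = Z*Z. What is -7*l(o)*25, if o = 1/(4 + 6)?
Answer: -7/4 ≈ -1.7500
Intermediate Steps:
o = ⅒ (o = 1/10 = ⅒ ≈ 0.10000)
l(Z) = Z²
-7*l(o)*25 = -7*(⅒)²*25 = -7*1/100*25 = -7/100*25 = -7/4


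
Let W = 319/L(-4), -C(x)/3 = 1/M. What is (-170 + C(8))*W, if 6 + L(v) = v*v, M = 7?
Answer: -380567/70 ≈ -5436.7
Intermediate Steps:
L(v) = -6 + v² (L(v) = -6 + v*v = -6 + v²)
C(x) = -3/7
W = 319/10 (W = 319/(-6 + (-4)²) = 319/(-6 + 16) = 319/10 ≈ 31.900)
(-170 + C(8))*W = (-170 - 3/7)*(319/10) = -1193/7*319/10 = -380567/70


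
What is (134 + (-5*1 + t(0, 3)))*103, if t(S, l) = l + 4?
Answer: 14008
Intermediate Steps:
t(S, l) = 4 + l
(134 + (-5*1 + t(0, 3)))*103 = (134 + (-5*1 + (4 + 3)))*103 = (134 + (-5 + 7))*103 = (134 + 2)*103 = 136*103 = 14008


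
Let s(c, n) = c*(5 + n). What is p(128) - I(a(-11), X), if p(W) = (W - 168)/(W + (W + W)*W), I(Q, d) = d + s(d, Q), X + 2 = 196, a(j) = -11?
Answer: 3988635/4112 ≈ 970.00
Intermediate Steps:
X = 194 (X = -2 + 196 = 194)
I(Q, d) = d + d*(5 + Q)
p(W) = (-168 + W)/(W + 2*W**2) (p(W) = (-168 + W)/(W + (2*W)*W) = (-168 + W)/(W + 2*W**2))
p(128) - I(a(-11), X) = (-168 + 128)/(128*(1 + 2*128)) - 194*(6 - 11) = (1/128)*(-40)/(1 + 256) - 194*(-5) = (1/128)*(-40)/257 - 1*(-970) = (1/128)*(1/257)*(-40) + 970 = -5/4112 + 970 = 3988635/4112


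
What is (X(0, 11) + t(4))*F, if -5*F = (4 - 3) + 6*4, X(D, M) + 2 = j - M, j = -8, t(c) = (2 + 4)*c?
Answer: -15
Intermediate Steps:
t(c) = 6*c
X(D, M) = -10 - M (X(D, M) = -2 + (-8 - M) = -10 - M)
F = -5 (F = -((4 - 3) + 6*4)/5 = -(1 + 24)/5 = -⅕*25 = -5)
(X(0, 11) + t(4))*F = ((-10 - 1*11) + 6*4)*(-5) = ((-10 - 11) + 24)*(-5) = (-21 + 24)*(-5) = 3*(-5) = -15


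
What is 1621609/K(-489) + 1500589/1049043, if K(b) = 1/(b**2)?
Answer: 406777716922186216/1049043 ≈ 3.8776e+11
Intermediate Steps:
K(b) = b**(-2)
1621609/K(-489) + 1500589/1049043 = 1621609/((-489)**(-2)) + 1500589/1049043 = 1621609/(1/239121) + 1500589*(1/1049043) = 1621609*239121 + 1500589/1049043 = 387760765689 + 1500589/1049043 = 406777716922186216/1049043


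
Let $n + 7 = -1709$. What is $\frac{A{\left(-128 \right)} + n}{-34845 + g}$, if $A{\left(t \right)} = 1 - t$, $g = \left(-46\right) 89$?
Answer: $\frac{69}{1693} \approx 0.040756$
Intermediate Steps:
$g = -4094$
$n = -1716$ ($n = -7 - 1709 = -1716$)
$\frac{A{\left(-128 \right)} + n}{-34845 + g} = \frac{\left(1 - -128\right) - 1716}{-34845 - 4094} = \frac{\left(1 + 128\right) - 1716}{-38939} = \left(129 - 1716\right) \left(- \frac{1}{38939}\right) = \left(-1587\right) \left(- \frac{1}{38939}\right) = \frac{69}{1693}$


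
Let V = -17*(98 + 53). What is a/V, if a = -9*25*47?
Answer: 10575/2567 ≈ 4.1196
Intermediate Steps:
V = -2567 (V = -17*151 = -2567)
a = -10575 (a = -225*47 = -10575)
a/V = -10575/(-2567) = -10575*(-1/2567) = 10575/2567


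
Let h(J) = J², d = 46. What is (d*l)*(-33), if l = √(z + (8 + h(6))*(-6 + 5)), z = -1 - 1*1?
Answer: -1518*I*√46 ≈ -10296.0*I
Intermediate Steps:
z = -2 (z = -1 - 1 = -2)
l = I*√46 (l = √(-2 + (8 + 6²)*(-6 + 5)) = √(-2 + (8 + 36)*(-1)) = √(-2 + 44*(-1)) = √(-2 - 44) = √(-46) = I*√46 ≈ 6.7823*I)
(d*l)*(-33) = (46*(I*√46))*(-33) = (46*I*√46)*(-33) = -1518*I*√46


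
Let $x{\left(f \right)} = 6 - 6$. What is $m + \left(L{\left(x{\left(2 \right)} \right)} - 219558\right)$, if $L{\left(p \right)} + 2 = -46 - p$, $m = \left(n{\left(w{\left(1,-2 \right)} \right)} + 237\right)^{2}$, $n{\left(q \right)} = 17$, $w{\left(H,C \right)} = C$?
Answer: $-155090$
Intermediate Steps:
$x{\left(f \right)} = 0$
$m = 64516$ ($m = \left(17 + 237\right)^{2} = 254^{2} = 64516$)
$L{\left(p \right)} = -48 - p$ ($L{\left(p \right)} = -2 - \left(46 + p\right) = -48 - p$)
$m + \left(L{\left(x{\left(2 \right)} \right)} - 219558\right) = 64516 - 219606 = -155090$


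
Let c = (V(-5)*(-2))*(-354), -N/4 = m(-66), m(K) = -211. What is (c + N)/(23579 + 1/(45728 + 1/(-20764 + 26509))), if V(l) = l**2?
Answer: 1217911325596/1548594217691 ≈ 0.78646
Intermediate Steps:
N = 844 (N = -4*(-211) = 844)
c = 17700 (c = ((-5)**2*(-2))*(-354) = (25*(-2))*(-354) = -50*(-354) = 17700)
(c + N)/(23579 + 1/(45728 + 1/(-20764 + 26509))) = (17700 + 844)/(23579 + 1/(45728 + 1/(-20764 + 26509))) = 18544/(23579 + 1/(45728 + 1/5745)) = 18544/(23579 + 1/(262707361/5745)) = 18544/(23579 + 5745/262707361) = 18544/(6194376870764/262707361) = 18544*(262707361/6194376870764) = 1217911325596/1548594217691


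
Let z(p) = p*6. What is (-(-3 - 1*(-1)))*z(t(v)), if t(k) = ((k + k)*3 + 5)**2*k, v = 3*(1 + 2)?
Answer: 375948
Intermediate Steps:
v = 9 (v = 3*3 = 9)
t(k) = k*(5 + 6*k)**2 (t(k) = ((2*k)*3 + 5)**2*k = (6*k + 5)**2*k = (5 + 6*k)**2*k = k*(5 + 6*k)**2)
z(p) = 6*p
(-(-3 - 1*(-1)))*z(t(v)) = (-(-3 - 1*(-1)))*(6*(9*(5 + 6*9)**2)) = (-(-3 + 1))*(6*(9*(5 + 54)**2)) = (-1*(-2))*(6*(9*59**2)) = 2*(6*(9*3481)) = 2*(6*31329) = 2*187974 = 375948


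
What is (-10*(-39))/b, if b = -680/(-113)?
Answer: 4407/68 ≈ 64.809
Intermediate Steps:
b = 680/113 (b = -680*(-1/113) = 680/113 ≈ 6.0177)
(-10*(-39))/b = (-10*(-39))/(680/113) = 390*(113/680) = 4407/68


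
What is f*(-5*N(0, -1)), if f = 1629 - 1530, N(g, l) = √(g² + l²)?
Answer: -495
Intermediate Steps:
f = 99
f*(-5*N(0, -1)) = 99*(-5*√(0² + (-1)²)) = 99*(-5*√(0 + 1)) = 99*(-5*√1) = 99*(-5*1) = 99*(-5) = -495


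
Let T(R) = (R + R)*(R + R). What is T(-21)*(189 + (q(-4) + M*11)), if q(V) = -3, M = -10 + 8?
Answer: 289296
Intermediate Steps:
M = -2
T(R) = 4*R**2 (T(R) = (2*R)*(2*R) = 4*R**2)
T(-21)*(189 + (q(-4) + M*11)) = (4*(-21)**2)*(189 + (-3 - 2*11)) = (4*441)*(189 + (-3 - 22)) = 1764*(189 - 25) = 1764*164 = 289296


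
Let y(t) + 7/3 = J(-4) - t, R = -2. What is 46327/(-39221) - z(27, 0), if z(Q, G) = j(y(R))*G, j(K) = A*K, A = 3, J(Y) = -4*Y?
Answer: -46327/39221 ≈ -1.1812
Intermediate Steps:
y(t) = 41/3 - t (y(t) = -7/3 + (-4*(-4) - t) = -7/3 + (16 - t) = 41/3 - t)
j(K) = 3*K
z(Q, G) = 47*G (z(Q, G) = (3*(41/3 - 1*(-2)))*G = (3*(41/3 + 2))*G = (3*(47/3))*G = 47*G)
46327/(-39221) - z(27, 0) = 46327/(-39221) - 47*0 = 46327*(-1/39221) - 1*0 = -46327/39221 + 0 = -46327/39221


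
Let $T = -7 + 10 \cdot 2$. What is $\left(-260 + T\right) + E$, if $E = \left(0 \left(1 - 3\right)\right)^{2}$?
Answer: $-247$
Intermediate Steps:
$T = 13$ ($T = -7 + 20 = 13$)
$E = 0$ ($E = \left(0 \left(-2\right)\right)^{2} = 0^{2} = 0$)
$\left(-260 + T\right) + E = \left(-260 + 13\right) + 0 = -247 + 0 = -247$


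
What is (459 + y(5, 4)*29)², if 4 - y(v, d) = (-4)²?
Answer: 12321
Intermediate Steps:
y(v, d) = -12 (y(v, d) = 4 - 1*(-4)² = 4 - 1*16 = 4 - 16 = -12)
(459 + y(5, 4)*29)² = (459 - 12*29)² = (459 - 348)² = 111² = 12321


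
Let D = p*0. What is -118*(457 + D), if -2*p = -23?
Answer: -53926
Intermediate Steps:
p = 23/2 (p = -½*(-23) = 23/2 ≈ 11.500)
D = 0 (D = (23/2)*0 = 0)
-118*(457 + D) = -118*(457 + 0) = -118*457 = -53926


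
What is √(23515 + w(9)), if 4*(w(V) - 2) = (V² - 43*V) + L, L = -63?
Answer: 3*√10411/2 ≈ 153.05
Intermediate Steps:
w(V) = -55/4 - 43*V/4 + V²/4 (w(V) = 2 + ((V² - 43*V) - 63)/4 = 2 + (-63 + V² - 43*V)/4 = 2 + (-63/4 - 43*V/4 + V²/4) = -55/4 - 43*V/4 + V²/4)
√(23515 + w(9)) = √(23515 + (-55/4 - 43/4*9 + (¼)*9²)) = √(23515 + (-55/4 - 387/4 + (¼)*81)) = √(23515 + (-55/4 - 387/4 + 81/4)) = √(23515 - 361/4) = √(93699/4) = 3*√10411/2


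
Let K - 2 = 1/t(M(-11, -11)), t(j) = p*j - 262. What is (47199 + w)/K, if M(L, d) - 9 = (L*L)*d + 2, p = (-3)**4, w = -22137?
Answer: 2686195284/214363 ≈ 12531.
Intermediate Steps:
p = 81
M(L, d) = 11 + d*L**2 (M(L, d) = 9 + ((L*L)*d + 2) = 9 + (L**2*d + 2) = 9 + (d*L**2 + 2) = 9 + (2 + d*L**2) = 11 + d*L**2)
t(j) = -262 + 81*j (t(j) = 81*j - 262 = -262 + 81*j)
K = 214363/107182 (K = 2 + 1/(-262 + 81*(11 - 11*(-11)**2)) = 2 + 1/(-262 + 81*(11 - 11*121)) = 2 + 1/(-262 + 81*(11 - 1331)) = 2 + 1/(-262 + 81*(-1320)) = 2 + 1/(-262 - 106920) = 2 + 1/(-107182) = 2 - 1/107182 = 214363/107182 ≈ 2.0000)
(47199 + w)/K = (47199 - 22137)/(214363/107182) = 25062*(107182/214363) = 2686195284/214363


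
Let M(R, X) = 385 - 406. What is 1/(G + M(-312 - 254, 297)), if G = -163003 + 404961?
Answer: 1/241937 ≈ 4.1333e-6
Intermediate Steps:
M(R, X) = -21
G = 241958
1/(G + M(-312 - 254, 297)) = 1/(241958 - 21) = 1/241937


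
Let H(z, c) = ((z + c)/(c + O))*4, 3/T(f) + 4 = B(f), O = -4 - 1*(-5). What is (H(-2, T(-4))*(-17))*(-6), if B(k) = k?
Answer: -7752/5 ≈ -1550.4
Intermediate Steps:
O = 1 (O = -4 + 5 = 1)
T(f) = 3/(-4 + f)
H(z, c) = 4*(c + z)/(1 + c) (H(z, c) = ((z + c)/(c + 1))*4 = ((c + z)/(1 + c))*4 = 4*(c + z)/(1 + c))
(H(-2, T(-4))*(-17))*(-6) = ((4*(3/(-4 - 4) - 2)/(1 + 3/(-4 - 4)))*(-17))*(-6) = ((4*(3/(-8) - 2)/(1 + 3/(-8)))*(-17))*(-6) = ((4*(3*(-1/8) - 2)/(1 + 3*(-1/8)))*(-17))*(-6) = ((4*(-3/8 - 2)/(1 - 3/8))*(-17))*(-6) = ((4*(-19/8)/(5/8))*(-17))*(-6) = ((4*(8/5)*(-19/8))*(-17))*(-6) = -76/5*(-17)*(-6) = (1292/5)*(-6) = -7752/5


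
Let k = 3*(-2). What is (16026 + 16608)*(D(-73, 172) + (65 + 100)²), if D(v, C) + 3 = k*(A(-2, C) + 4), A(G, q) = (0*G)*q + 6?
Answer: 886404708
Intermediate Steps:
A(G, q) = 6 (A(G, q) = 0*q + 6 = 0 + 6 = 6)
k = -6
D(v, C) = -63 (D(v, C) = -3 - 6*(6 + 4) = -3 - 6*10 = -3 - 60 = -63)
(16026 + 16608)*(D(-73, 172) + (65 + 100)²) = (16026 + 16608)*(-63 + (65 + 100)²) = 32634*(-63 + 165²) = 32634*(-63 + 27225) = 32634*27162 = 886404708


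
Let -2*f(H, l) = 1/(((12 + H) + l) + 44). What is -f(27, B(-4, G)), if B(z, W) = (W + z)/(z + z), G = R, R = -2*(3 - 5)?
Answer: 1/166 ≈ 0.0060241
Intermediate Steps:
R = 4 (R = -2*(-2) = 4)
G = 4
B(z, W) = (W + z)/(2*z) (B(z, W) = (W + z)/((2*z)) = (W + z)*(1/(2*z)) = (W + z)/(2*z))
f(H, l) = -1/(2*(56 + H + l)) (f(H, l) = -1/(2*(((12 + H) + l) + 44)) = -1/(2*((12 + H + l) + 44)) = -1/(2*(56 + H + l)))
-f(27, B(-4, G)) = -(-1)/(112 + 2*27 + 2*((1/2)*(4 - 4)/(-4))) = -(-1)/(112 + 54 + 2*((1/2)*(-1/4)*0)) = -(-1)/(112 + 54 + 2*0) = -(-1)/(112 + 54 + 0) = -(-1)/166 = -1*(-1/166) = 1/166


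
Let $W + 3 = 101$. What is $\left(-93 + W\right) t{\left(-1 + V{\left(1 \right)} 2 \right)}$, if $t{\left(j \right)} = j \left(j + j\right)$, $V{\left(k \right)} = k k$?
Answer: $10$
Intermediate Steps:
$W = 98$ ($W = -3 + 101 = 98$)
$V{\left(k \right)} = k^{2}$
$t{\left(j \right)} = 2 j^{2}$ ($t{\left(j \right)} = j 2 j = 2 j^{2}$)
$\left(-93 + W\right) t{\left(-1 + V{\left(1 \right)} 2 \right)} = \left(-93 + 98\right) 2 \left(-1 + 1^{2} \cdot 2\right)^{2} = 5 \cdot 2 \left(-1 + 1 \cdot 2\right)^{2} = 5 \cdot 2 \left(-1 + 2\right)^{2} = 5 \cdot 2 \cdot 1^{2} = 5 \cdot 2 \cdot 1 = 5 \cdot 2 = 10$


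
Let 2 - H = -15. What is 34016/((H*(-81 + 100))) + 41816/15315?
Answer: 534461608/4946745 ≈ 108.04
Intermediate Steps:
H = 17 (H = 2 - 1*(-15) = 2 + 15 = 17)
34016/((H*(-81 + 100))) + 41816/15315 = 34016/((17*(-81 + 100))) + 41816/15315 = 34016/((17*19)) + 41816*(1/15315) = 34016/323 + 41816/15315 = 534461608/4946745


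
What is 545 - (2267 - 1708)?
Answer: -14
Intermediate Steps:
545 - (2267 - 1708) = 545 - 1*559 = 545 - 559 = -14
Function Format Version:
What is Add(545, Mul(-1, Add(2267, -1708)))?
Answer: -14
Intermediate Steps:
Add(545, Mul(-1, Add(2267, -1708))) = Add(545, Mul(-1, 559)) = Add(545, -559) = -14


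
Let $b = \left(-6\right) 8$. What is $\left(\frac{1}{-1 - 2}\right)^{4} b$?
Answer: $- \frac{16}{27} \approx -0.59259$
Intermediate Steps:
$b = -48$
$\left(\frac{1}{-1 - 2}\right)^{4} b = \left(\frac{1}{-1 - 2}\right)^{4} \left(-48\right) = \left(\frac{1}{-3}\right)^{4} \left(-48\right) = \left(- \frac{1}{3}\right)^{4} \left(-48\right) = \frac{1}{81} \left(-48\right) = - \frac{16}{27}$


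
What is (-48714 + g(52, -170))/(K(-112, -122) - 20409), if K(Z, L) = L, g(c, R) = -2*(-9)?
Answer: 48696/20531 ≈ 2.3718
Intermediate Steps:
g(c, R) = 18
(-48714 + g(52, -170))/(K(-112, -122) - 20409) = (-48714 + 18)/(-122 - 20409) = -48696/(-20531) = -48696*(-1/20531) = 48696/20531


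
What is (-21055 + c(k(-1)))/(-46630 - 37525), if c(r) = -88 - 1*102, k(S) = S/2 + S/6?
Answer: 4249/16831 ≈ 0.25245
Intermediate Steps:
k(S) = 2*S/3 (k(S) = S*(½) + S*(⅙) = S/2 + S/6 = 2*S/3)
c(r) = -190 (c(r) = -88 - 102 = -190)
(-21055 + c(k(-1)))/(-46630 - 37525) = (-21055 - 190)/(-46630 - 37525) = -21245/(-84155) = -21245*(-1/84155) = 4249/16831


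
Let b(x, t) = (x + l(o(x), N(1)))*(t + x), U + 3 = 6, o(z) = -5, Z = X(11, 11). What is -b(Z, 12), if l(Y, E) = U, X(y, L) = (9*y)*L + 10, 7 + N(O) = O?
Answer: -1224322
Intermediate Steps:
N(O) = -7 + O
X(y, L) = 10 + 9*L*y (X(y, L) = 9*L*y + 10 = 10 + 9*L*y)
Z = 1099 (Z = 10 + 9*11*11 = 10 + 1089 = 1099)
U = 3 (U = -3 + 6 = 3)
l(Y, E) = 3
b(x, t) = (3 + x)*(t + x) (b(x, t) = (x + 3)*(t + x) = (3 + x)*(t + x))
-b(Z, 12) = -(1099² + 3*12 + 3*1099 + 12*1099) = -(1207801 + 36 + 3297 + 13188) = -1*1224322 = -1224322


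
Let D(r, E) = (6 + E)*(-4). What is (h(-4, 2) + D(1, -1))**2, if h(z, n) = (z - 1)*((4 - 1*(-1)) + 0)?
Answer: 2025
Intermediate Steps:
h(z, n) = -5 + 5*z (h(z, n) = (-1 + z)*((4 + 1) + 0) = (-1 + z)*(5 + 0) = (-1 + z)*5 = -5 + 5*z)
D(r, E) = -24 - 4*E
(h(-4, 2) + D(1, -1))**2 = ((-5 + 5*(-4)) + (-24 - 4*(-1)))**2 = ((-5 - 20) + (-24 + 4))**2 = (-25 - 20)**2 = (-45)**2 = 2025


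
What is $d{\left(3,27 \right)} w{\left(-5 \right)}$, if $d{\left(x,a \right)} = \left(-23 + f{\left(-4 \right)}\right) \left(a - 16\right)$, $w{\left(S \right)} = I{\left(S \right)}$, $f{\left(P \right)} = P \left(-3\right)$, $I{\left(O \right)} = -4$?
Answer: $484$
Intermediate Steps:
$f{\left(P \right)} = - 3 P$
$w{\left(S \right)} = -4$
$d{\left(x,a \right)} = 176 - 11 a$ ($d{\left(x,a \right)} = \left(-23 - -12\right) \left(a - 16\right) = \left(-23 + 12\right) \left(-16 + a\right) = - 11 \left(-16 + a\right) = 176 - 11 a$)
$d{\left(3,27 \right)} w{\left(-5 \right)} = \left(176 - 297\right) \left(-4\right) = \left(-121\right) \left(-4\right) = 484$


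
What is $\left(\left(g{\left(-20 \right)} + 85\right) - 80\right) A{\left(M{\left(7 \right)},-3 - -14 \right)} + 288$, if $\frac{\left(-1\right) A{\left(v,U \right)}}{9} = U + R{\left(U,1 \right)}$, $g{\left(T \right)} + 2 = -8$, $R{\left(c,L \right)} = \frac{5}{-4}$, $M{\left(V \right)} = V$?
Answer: $\frac{2907}{4} \approx 726.75$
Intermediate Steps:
$R{\left(c,L \right)} = - \frac{5}{4}$ ($R{\left(c,L \right)} = 5 \left(- \frac{1}{4}\right) = - \frac{5}{4}$)
$g{\left(T \right)} = -10$ ($g{\left(T \right)} = -2 - 8 = -10$)
$A{\left(v,U \right)} = \frac{45}{4} - 9 U$ ($A{\left(v,U \right)} = - 9 \left(U - \frac{5}{4}\right) = - 9 \left(- \frac{5}{4} + U\right) = \frac{45}{4} - 9 U$)
$\left(\left(g{\left(-20 \right)} + 85\right) - 80\right) A{\left(M{\left(7 \right)},-3 - -14 \right)} + 288 = \left(\left(-10 + 85\right) - 80\right) \left(\frac{45}{4} - 9 \left(-3 - -14\right)\right) + 288 = \left(75 - 80\right) \left(\frac{45}{4} - 9 \left(-3 + 14\right)\right) + 288 = - 5 \left(\frac{45}{4} - 99\right) + 288 = \left(-5\right) \left(- \frac{351}{4}\right) + 288 = \frac{1755}{4} + 288 = \frac{2907}{4}$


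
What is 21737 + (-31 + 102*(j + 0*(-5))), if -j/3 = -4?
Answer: 22930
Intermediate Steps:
j = 12 (j = -3*(-4) = 12)
21737 + (-31 + 102*(j + 0*(-5))) = 21737 + (-31 + 102*(12 + 0*(-5))) = 21737 + (-31 + 102*(12 + 0)) = 21737 + (-31 + 102*12) = 21737 + (-31 + 1224) = 21737 + 1193 = 22930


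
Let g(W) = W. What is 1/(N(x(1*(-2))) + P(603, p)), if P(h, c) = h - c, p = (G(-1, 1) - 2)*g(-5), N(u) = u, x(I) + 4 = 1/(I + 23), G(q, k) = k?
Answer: 21/12475 ≈ 0.0016834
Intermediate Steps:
x(I) = -4 + 1/(23 + I) (x(I) = -4 + 1/(I + 23) = -4 + 1/(23 + I))
p = 5 (p = (1 - 2)*(-5) = -1*(-5) = 5)
1/(N(x(1*(-2))) + P(603, p)) = 1/((-91 - 4*(-2))/(23 + 1*(-2)) + (603 - 1*5)) = 1/((-91 - 4*(-2))/(23 - 2) + (603 - 5)) = 1/((-91 + 8)/21 + 598) = 1/((1/21)*(-83) + 598) = 1/(-83/21 + 598) = 1/(12475/21) = 21/12475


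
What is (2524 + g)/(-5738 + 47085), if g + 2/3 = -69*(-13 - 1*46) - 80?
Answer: 19543/124041 ≈ 0.15755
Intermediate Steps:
g = 11971/3 (g = -⅔ + (-69*(-13 - 1*46) - 80) = -⅔ + (-69*(-13 - 46) - 80) = -⅔ + (-69*(-59) - 80) = -⅔ + (4071 - 80) = -⅔ + 3991 = 11971/3 ≈ 3990.3)
(2524 + g)/(-5738 + 47085) = (2524 + 11971/3)/(-5738 + 47085) = (19543/3)/41347 = (19543/3)*(1/41347) = 19543/124041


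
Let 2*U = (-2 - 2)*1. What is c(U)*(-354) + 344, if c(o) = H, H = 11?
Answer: -3550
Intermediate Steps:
U = -2 (U = ((-2 - 2)*1)/2 = (-4*1)/2 = (1/2)*(-4) = -2)
c(o) = 11
c(U)*(-354) + 344 = 11*(-354) + 344 = -3894 + 344 = -3550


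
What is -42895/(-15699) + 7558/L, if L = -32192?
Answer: 631111399/252691104 ≈ 2.4976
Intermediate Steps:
-42895/(-15699) + 7558/L = -42895/(-15699) + 7558/(-32192) = -42895*(-1/15699) + 7558*(-1/32192) = 42895/15699 - 3779/16096 = 631111399/252691104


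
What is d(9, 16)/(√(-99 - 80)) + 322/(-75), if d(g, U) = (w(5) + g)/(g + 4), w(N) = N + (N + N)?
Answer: -322/75 - 24*I*√179/2327 ≈ -4.2933 - 0.13799*I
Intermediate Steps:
w(N) = 3*N (w(N) = N + 2*N = 3*N)
d(g, U) = (15 + g)/(4 + g) (d(g, U) = (3*5 + g)/(g + 4) = (15 + g)/(4 + g))
d(9, 16)/(√(-99 - 80)) + 322/(-75) = ((15 + 9)/(4 + 9))/(√(-99 - 80)) + 322/(-75) = (24/13)/(√(-179)) + 322*(-1/75) = ((1/13)*24)/((I*√179)) - 322/75 = 24*(-I*√179/179)/13 - 322/75 = -24*I*√179/2327 - 322/75 = -322/75 - 24*I*√179/2327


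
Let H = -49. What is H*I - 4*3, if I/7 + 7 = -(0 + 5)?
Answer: 4104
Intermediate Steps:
I = -84 (I = -49 + 7*(-(0 + 5)) = -49 + 7*(-1*5) = -49 + 7*(-5) = -49 - 35 = -84)
H*I - 4*3 = -49*(-84) - 4*3 = 4116 - 12 = 4104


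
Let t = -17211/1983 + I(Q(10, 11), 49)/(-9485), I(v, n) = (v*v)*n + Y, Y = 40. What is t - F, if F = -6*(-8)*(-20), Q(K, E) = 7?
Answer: 5962772654/6269585 ≈ 951.06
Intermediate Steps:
I(v, n) = 40 + n*v**2 (I(v, n) = (v*v)*n + 40 = v**2*n + 40 = n*v**2 + 40 = 40 + n*v**2)
F = -960 (F = 48*(-20) = -960)
t = -56028946/6269585 (t = -17211/1983 + (40 + 49*7**2)/(-9485) = -17211*1/1983 + (40 + 49*49)*(-1/9485) = -5737/661 + (40 + 2401)*(-1/9485) = -5737/661 + 2441*(-1/9485) = -5737/661 - 2441/9485 = -56028946/6269585 ≈ -8.9366)
t - F = -56028946/6269585 - 1*(-960) = -56028946/6269585 + 960 = 5962772654/6269585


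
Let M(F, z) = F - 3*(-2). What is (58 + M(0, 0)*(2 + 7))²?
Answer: 12544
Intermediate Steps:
M(F, z) = 6 + F (M(F, z) = F + 6 = 6 + F)
(58 + M(0, 0)*(2 + 7))² = (58 + (6 + 0)*(2 + 7))² = (58 + 6*9)² = (58 + 54)² = 112² = 12544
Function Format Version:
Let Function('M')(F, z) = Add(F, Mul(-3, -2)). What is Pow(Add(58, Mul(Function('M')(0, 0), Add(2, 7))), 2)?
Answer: 12544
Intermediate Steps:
Function('M')(F, z) = Add(6, F) (Function('M')(F, z) = Add(F, 6) = Add(6, F))
Pow(Add(58, Mul(Function('M')(0, 0), Add(2, 7))), 2) = Pow(Add(58, Mul(Add(6, 0), Add(2, 7))), 2) = Pow(Add(58, Mul(6, 9)), 2) = Pow(Add(58, 54), 2) = Pow(112, 2) = 12544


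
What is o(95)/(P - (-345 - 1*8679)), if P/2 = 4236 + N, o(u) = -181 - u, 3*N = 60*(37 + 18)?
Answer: -69/4924 ≈ -0.014013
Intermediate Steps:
N = 1100 (N = (60*(37 + 18))/3 = (60*55)/3 = (1/3)*3300 = 1100)
P = 10672 (P = 2*(4236 + 1100) = 2*5336 = 10672)
o(95)/(P - (-345 - 1*8679)) = (-181 - 1*95)/(10672 - (-345 - 1*8679)) = (-181 - 95)/(10672 - (-345 - 8679)) = -276/(10672 - 1*(-9024)) = -276/(10672 + 9024) = -276/19696 = -276*1/19696 = -69/4924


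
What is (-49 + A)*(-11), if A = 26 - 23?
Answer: 506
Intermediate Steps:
A = 3
(-49 + A)*(-11) = (-49 + 3)*(-11) = -46*(-11) = 506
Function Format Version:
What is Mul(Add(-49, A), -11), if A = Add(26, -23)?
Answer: 506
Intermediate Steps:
A = 3
Mul(Add(-49, A), -11) = Mul(Add(-49, 3), -11) = Mul(-46, -11) = 506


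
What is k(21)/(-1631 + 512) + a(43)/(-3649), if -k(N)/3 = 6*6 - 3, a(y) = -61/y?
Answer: 5200684/58526311 ≈ 0.088861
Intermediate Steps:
k(N) = -99 (k(N) = -3*(6*6 - 3) = -3*(36 - 3) = -3*33 = -99)
k(21)/(-1631 + 512) + a(43)/(-3649) = -99/(-1631 + 512) - 61/43/(-3649) = -99/(-1119) - 61*1/43*(-1/3649) = -99*(-1/1119) - 61/43*(-1/3649) = 33/373 + 61/156907 = 5200684/58526311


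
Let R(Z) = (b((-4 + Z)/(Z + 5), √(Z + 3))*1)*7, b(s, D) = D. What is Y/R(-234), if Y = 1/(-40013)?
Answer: I*√231/64701021 ≈ 2.3491e-7*I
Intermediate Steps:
Y = -1/40013 ≈ -2.4992e-5
R(Z) = 7*√(3 + Z) (R(Z) = (√(Z + 3)*1)*7 = (√(3 + Z)*1)*7 = √(3 + Z)*7 = 7*√(3 + Z))
Y/R(-234) = -1/(7*√(3 - 234))/40013 = -(-I*√231/1617)/40013 = -(-1)*I*√231/64701021 = I*√231/64701021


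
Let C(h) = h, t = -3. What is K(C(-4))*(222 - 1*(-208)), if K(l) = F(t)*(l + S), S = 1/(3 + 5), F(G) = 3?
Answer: -19995/4 ≈ -4998.8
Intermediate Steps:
S = ⅛ (S = 1/8 = ⅛ ≈ 0.12500)
K(l) = 3/8 + 3*l (K(l) = 3*(l + ⅛) = 3*(⅛ + l) = 3/8 + 3*l)
K(C(-4))*(222 - 1*(-208)) = (3/8 + 3*(-4))*(222 - 1*(-208)) = (3/8 - 12)*(222 + 208) = -93/8*430 = -19995/4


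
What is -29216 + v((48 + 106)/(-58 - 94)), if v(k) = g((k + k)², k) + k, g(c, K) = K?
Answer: -1110285/38 ≈ -29218.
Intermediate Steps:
v(k) = 2*k (v(k) = k + k = 2*k)
-29216 + v((48 + 106)/(-58 - 94)) = -29216 + 2*((48 + 106)/(-58 - 94)) = -29216 + 2*(154/(-152)) = -29216 + 2*(154*(-1/152)) = -29216 + 2*(-77/76) = -29216 - 77/38 = -1110285/38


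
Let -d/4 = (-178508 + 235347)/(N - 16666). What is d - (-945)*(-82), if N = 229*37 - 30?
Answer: -636972914/8223 ≈ -77462.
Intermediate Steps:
N = 8443 (N = 8473 - 30 = 8443)
d = 227356/8223 (d = -4*(-178508 + 235347)/(8443 - 16666) = -227356/(-8223) = -227356*(-1)/8223 = -4*(-56839/8223) = 227356/8223 ≈ 27.649)
d - (-945)*(-82) = 227356/8223 - (-945)*(-82) = 227356/8223 - 1*77490 = 227356/8223 - 77490 = -636972914/8223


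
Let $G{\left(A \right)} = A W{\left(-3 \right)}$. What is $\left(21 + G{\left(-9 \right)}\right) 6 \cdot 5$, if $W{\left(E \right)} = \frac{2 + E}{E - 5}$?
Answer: $\frac{2385}{4} \approx 596.25$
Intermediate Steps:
$W{\left(E \right)} = \frac{2 + E}{-5 + E}$
$G{\left(A \right)} = \frac{A}{8}$ ($G{\left(A \right)} = A \frac{2 - 3}{-5 - 3} = A \frac{1}{-8} \left(-1\right) = A \left(\left(- \frac{1}{8}\right) \left(-1\right)\right) = A \frac{1}{8} = \frac{A}{8}$)
$\left(21 + G{\left(-9 \right)}\right) 6 \cdot 5 = \left(21 + \frac{1}{8} \left(-9\right)\right) 6 \cdot 5 = \left(21 - \frac{9}{8}\right) 30 = \frac{159}{8} \cdot 30 = \frac{2385}{4}$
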